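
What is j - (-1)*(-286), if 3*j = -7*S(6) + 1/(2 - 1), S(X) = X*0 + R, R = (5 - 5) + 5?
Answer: -892/3 ≈ -297.33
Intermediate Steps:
R = 5 (R = 0 + 5 = 5)
S(X) = 5 (S(X) = X*0 + 5 = 0 + 5 = 5)
j = -34/3 (j = (-7*5 + 1/(2 - 1))/3 = (-35 + 1/1)/3 = (-35 + 1)/3 = (⅓)*(-34) = -34/3 ≈ -11.333)
j - (-1)*(-286) = -34/3 - (-1)*(-286) = -34/3 - 1*286 = -34/3 - 286 = -892/3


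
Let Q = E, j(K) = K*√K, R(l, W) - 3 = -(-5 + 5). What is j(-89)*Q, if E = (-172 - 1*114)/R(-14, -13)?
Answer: 25454*I*√89/3 ≈ 80044.0*I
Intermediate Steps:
R(l, W) = 3 (R(l, W) = 3 - (-5 + 5) = 3 - 1*0 = 3 + 0 = 3)
j(K) = K^(3/2)
E = -286/3 (E = (-172 - 1*114)/3 = (-172 - 114)*(⅓) = -286*⅓ = -286/3 ≈ -95.333)
Q = -286/3 ≈ -95.333
j(-89)*Q = (-89)^(3/2)*(-286/3) = -89*I*√89*(-286/3) = 25454*I*√89/3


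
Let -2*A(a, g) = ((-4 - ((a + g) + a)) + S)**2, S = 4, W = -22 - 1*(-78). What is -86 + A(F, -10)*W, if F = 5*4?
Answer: -25286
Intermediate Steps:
W = 56 (W = -22 + 78 = 56)
F = 20
A(a, g) = -(-g - 2*a)**2/2 (A(a, g) = -((-4 - ((a + g) + a)) + 4)**2/2 = -((-4 - (g + 2*a)) + 4)**2/2 = -((-4 + (-g - 2*a)) + 4)**2/2 = -((-4 - g - 2*a) + 4)**2/2 = -(-g - 2*a)**2/2)
-86 + A(F, -10)*W = -86 - (-10 + 2*20)**2/2*56 = -86 - (-10 + 40)**2/2*56 = -86 - 1/2*30**2*56 = -86 - 1/2*900*56 = -86 - 450*56 = -86 - 25200 = -25286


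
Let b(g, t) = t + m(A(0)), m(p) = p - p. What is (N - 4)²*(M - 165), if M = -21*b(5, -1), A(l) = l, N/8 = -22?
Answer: -4665600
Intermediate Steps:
N = -176 (N = 8*(-22) = -176)
m(p) = 0
b(g, t) = t (b(g, t) = t + 0 = t)
M = 21 (M = -21*(-1) = 21)
(N - 4)²*(M - 165) = (-176 - 4)²*(21 - 165) = (-180)²*(-144) = 32400*(-144) = -4665600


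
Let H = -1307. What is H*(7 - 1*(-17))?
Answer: -31368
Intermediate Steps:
H*(7 - 1*(-17)) = -1307*(7 - 1*(-17)) = -1307*(7 + 17) = -1307*24 = -31368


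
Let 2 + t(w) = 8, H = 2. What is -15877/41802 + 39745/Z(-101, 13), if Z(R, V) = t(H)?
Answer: 46147923/6967 ≈ 6623.8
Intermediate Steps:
t(w) = 6 (t(w) = -2 + 8 = 6)
Z(R, V) = 6
-15877/41802 + 39745/Z(-101, 13) = -15877/41802 + 39745/6 = 46147923/6967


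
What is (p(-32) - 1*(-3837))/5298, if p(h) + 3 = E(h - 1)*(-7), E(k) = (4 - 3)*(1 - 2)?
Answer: 3841/5298 ≈ 0.72499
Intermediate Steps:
E(k) = -1 (E(k) = 1*(-1) = -1)
p(h) = 4 (p(h) = -3 - 1*(-7) = -3 + 7 = 4)
(p(-32) - 1*(-3837))/5298 = (4 - 1*(-3837))/5298 = (4 + 3837)*(1/5298) = 3841*(1/5298) = 3841/5298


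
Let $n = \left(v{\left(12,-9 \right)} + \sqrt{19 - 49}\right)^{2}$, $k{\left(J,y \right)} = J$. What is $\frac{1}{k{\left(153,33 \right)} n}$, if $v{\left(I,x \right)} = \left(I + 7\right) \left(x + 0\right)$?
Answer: $\frac{i}{459 \left(114 \sqrt{30} + 9737 i\right)} \approx 2.2283 \cdot 10^{-7} + 1.429 \cdot 10^{-8} i$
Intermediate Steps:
$v{\left(I,x \right)} = x \left(7 + I\right)$ ($v{\left(I,x \right)} = \left(7 + I\right) x = x \left(7 + I\right)$)
$n = \left(-171 + i \sqrt{30}\right)^{2}$ ($n = \left(- 9 \left(7 + 12\right) + \sqrt{19 - 49}\right)^{2} = \left(\left(-9\right) 19 + \sqrt{-30}\right)^{2} = \left(-171 + i \sqrt{30}\right)^{2} \approx 29211.0 - 1873.2 i$)
$\frac{1}{k{\left(153,33 \right)} n} = \frac{1}{153 \left(171 - i \sqrt{30}\right)^{2}}$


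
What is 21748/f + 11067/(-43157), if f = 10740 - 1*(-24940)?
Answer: 135926969/384960440 ≈ 0.35309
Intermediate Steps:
f = 35680 (f = 10740 + 24940 = 35680)
21748/f + 11067/(-43157) = 21748/35680 + 11067/(-43157) = 21748*(1/35680) + 11067*(-1/43157) = 5437/8920 - 11067/43157 = 135926969/384960440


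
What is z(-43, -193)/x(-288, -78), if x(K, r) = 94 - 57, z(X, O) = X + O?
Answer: -236/37 ≈ -6.3784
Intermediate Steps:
z(X, O) = O + X
x(K, r) = 37
z(-43, -193)/x(-288, -78) = (-193 - 43)/37 = -236*1/37 = -236/37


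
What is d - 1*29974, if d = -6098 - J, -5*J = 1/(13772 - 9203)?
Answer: -824064839/22845 ≈ -36072.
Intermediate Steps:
J = -1/22845 (J = -1/(5*(13772 - 9203)) = -⅕/4569 = -⅕*1/4569 = -1/22845 ≈ -4.3773e-5)
d = -139308809/22845 (d = -6098 - 1*(-1/22845) = -6098 + 1/22845 = -139308809/22845 ≈ -6098.0)
d - 1*29974 = -139308809/22845 - 1*29974 = -139308809/22845 - 29974 = -824064839/22845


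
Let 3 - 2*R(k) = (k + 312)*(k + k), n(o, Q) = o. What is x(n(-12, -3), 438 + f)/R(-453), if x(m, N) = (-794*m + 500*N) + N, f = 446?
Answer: -301608/42581 ≈ -7.0832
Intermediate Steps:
x(m, N) = -794*m + 501*N
R(k) = 3/2 - k*(312 + k) (R(k) = 3/2 - (k + 312)*(k + k)/2 = 3/2 - (312 + k)*2*k/2 = 3/2 - k*(312 + k))
x(n(-12, -3), 438 + f)/R(-453) = (-794*(-12) + 501*(438 + 446))/(3/2 - 1*(-453)² - 312*(-453)) = (9528 + 501*884)/(3/2 - 1*205209 + 141336) = (9528 + 442884)/(3/2 - 205209 + 141336) = 452412/(-127743/2) = 452412*(-2/127743) = -301608/42581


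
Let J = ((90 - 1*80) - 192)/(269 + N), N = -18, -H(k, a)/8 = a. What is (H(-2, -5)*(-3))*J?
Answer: 21840/251 ≈ 87.012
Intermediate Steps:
H(k, a) = -8*a
J = -182/251 (J = ((90 - 1*80) - 192)/(269 - 18) = ((90 - 80) - 192)/251 = (10 - 192)*(1/251) = -182*1/251 = -182/251 ≈ -0.72510)
(H(-2, -5)*(-3))*J = (-8*(-5)*(-3))*(-182/251) = (40*(-3))*(-182/251) = -120*(-182/251) = 21840/251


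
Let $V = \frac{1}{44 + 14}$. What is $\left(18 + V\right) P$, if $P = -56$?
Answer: $- \frac{29260}{29} \approx -1009.0$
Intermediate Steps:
$V = \frac{1}{58} \approx 0.017241$
$\left(18 + V\right) P = \left(18 + \frac{1}{58}\right) \left(-56\right) = \frac{1045}{58} \left(-56\right) = - \frac{29260}{29}$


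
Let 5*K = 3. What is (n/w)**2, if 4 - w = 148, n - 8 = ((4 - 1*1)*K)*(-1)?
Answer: 961/518400 ≈ 0.0018538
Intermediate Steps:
K = 3/5 (K = (1/5)*3 = 3/5 ≈ 0.60000)
n = 31/5 (n = 8 + ((4 - 1*1)*(3/5))*(-1) = 8 + ((4 - 1)*(3/5))*(-1) = 8 + (3*(3/5))*(-1) = 8 + (9/5)*(-1) = 8 - 9/5 = 31/5 ≈ 6.2000)
w = -144 (w = 4 - 1*148 = 4 - 148 = -144)
(n/w)**2 = ((31/5)/(-144))**2 = ((31/5)*(-1/144))**2 = (-31/720)**2 = 961/518400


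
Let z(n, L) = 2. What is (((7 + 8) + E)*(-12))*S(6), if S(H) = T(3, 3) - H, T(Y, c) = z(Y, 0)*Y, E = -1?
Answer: 0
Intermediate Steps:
T(Y, c) = 2*Y
S(H) = 6 - H (S(H) = 2*3 - H = 6 - H)
(((7 + 8) + E)*(-12))*S(6) = (((7 + 8) - 1)*(-12))*(6 - 1*6) = ((15 - 1)*(-12))*(6 - 6) = (14*(-12))*0 = -168*0 = 0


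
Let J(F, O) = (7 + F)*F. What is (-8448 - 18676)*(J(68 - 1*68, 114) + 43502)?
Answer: -1179948248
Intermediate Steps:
J(F, O) = F*(7 + F)
(-8448 - 18676)*(J(68 - 1*68, 114) + 43502) = (-8448 - 18676)*((68 - 1*68)*(7 + (68 - 1*68)) + 43502) = -27124*((68 - 68)*(7 + (68 - 68)) + 43502) = -27124*(0*(7 + 0) + 43502) = -27124*(0*7 + 43502) = -27124*(0 + 43502) = -27124*43502 = -1179948248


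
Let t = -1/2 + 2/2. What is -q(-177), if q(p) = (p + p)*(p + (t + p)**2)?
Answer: 21930477/2 ≈ 1.0965e+7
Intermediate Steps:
t = 1/2 (t = -1*1/2 + 2*(1/2) = -1/2 + 1 = 1/2 ≈ 0.50000)
q(p) = 2*p*(p + (1/2 + p)**2) (q(p) = (p + p)*(p + (1/2 + p)**2) = (2*p)*(p + (1/2 + p)**2) = 2*p*(p + (1/2 + p)**2))
-q(-177) = -(-177)*((1 + 2*(-177))**2 + 4*(-177))/2 = -(-177)*((1 - 354)**2 - 708)/2 = -(-177)*((-353)**2 - 708)/2 = -(-177)*(124609 - 708)/2 = -(-177)*123901/2 = -1*(-21930477/2) = 21930477/2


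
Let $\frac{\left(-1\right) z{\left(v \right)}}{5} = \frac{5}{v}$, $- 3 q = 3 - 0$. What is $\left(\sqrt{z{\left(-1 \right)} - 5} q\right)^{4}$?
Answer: $400$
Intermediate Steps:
$q = -1$ ($q = - \frac{3 - 0}{3} = - \frac{3 + 0}{3} = \left(- \frac{1}{3}\right) 3 = -1$)
$z{\left(v \right)} = - \frac{25}{v}$ ($z{\left(v \right)} = - 5 \frac{5}{v} = - \frac{25}{v}$)
$\left(\sqrt{z{\left(-1 \right)} - 5} q\right)^{4} = \left(\sqrt{- \frac{25}{-1} - 5} \left(-1\right)\right)^{4} = \left(\sqrt{\left(-25\right) \left(-1\right) - 5} \left(-1\right)\right)^{4} = \left(\sqrt{25 - 5} \left(-1\right)\right)^{4} = \left(\sqrt{20} \left(-1\right)\right)^{4} = \left(2 \sqrt{5} \left(-1\right)\right)^{4} = \left(- 2 \sqrt{5}\right)^{4} = 400$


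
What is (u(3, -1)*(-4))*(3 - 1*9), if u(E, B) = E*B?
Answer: -72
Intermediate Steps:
u(E, B) = B*E
(u(3, -1)*(-4))*(3 - 1*9) = (-1*3*(-4))*(3 - 1*9) = (-3*(-4))*(3 - 9) = 12*(-6) = -72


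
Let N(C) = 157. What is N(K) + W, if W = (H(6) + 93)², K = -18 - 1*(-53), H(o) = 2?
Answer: 9182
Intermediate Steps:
K = 35 (K = -18 + 53 = 35)
W = 9025 (W = (2 + 93)² = 95² = 9025)
N(K) + W = 157 + 9025 = 9182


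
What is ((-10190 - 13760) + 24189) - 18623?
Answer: -18384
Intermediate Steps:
((-10190 - 13760) + 24189) - 18623 = (-23950 + 24189) - 18623 = 239 - 18623 = -18384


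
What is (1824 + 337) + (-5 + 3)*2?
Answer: 2157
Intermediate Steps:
(1824 + 337) + (-5 + 3)*2 = 2161 - 2*2 = 2161 - 4 = 2157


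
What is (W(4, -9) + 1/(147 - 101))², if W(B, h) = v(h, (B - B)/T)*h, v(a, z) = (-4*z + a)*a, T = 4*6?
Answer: 1124462089/2116 ≈ 5.3141e+5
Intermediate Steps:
T = 24
v(a, z) = a*(a - 4*z) (v(a, z) = (a - 4*z)*a = a*(a - 4*z))
W(B, h) = h³ (W(B, h) = (h*(h - 4*(B - B)/24))*h = (h*(h - 0/24))*h = (h*(h - 4*0))*h = (h*(h + 0))*h = (h*h)*h = h²*h = h³)
(W(4, -9) + 1/(147 - 101))² = ((-9)³ + 1/(147 - 101))² = (-729 + 1/46)² = (-33533/46)² = 1124462089/2116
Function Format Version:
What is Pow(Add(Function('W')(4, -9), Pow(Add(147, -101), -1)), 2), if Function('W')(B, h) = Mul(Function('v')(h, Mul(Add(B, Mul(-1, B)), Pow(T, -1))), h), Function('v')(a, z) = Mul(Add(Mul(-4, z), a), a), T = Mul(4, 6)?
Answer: Rational(1124462089, 2116) ≈ 5.3141e+5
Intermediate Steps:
T = 24
Function('v')(a, z) = Mul(a, Add(a, Mul(-4, z))) (Function('v')(a, z) = Mul(Add(a, Mul(-4, z)), a) = Mul(a, Add(a, Mul(-4, z))))
Function('W')(B, h) = Pow(h, 3) (Function('W')(B, h) = Mul(Mul(h, Add(h, Mul(-4, Mul(Add(B, Mul(-1, B)), Pow(24, -1))))), h) = Mul(Mul(h, Add(h, Mul(-4, Mul(0, Rational(1, 24))))), h) = Mul(Mul(h, Add(h, Mul(-4, 0))), h) = Mul(Mul(h, Add(h, 0)), h) = Mul(Mul(h, h), h) = Mul(Pow(h, 2), h) = Pow(h, 3))
Pow(Add(Function('W')(4, -9), Pow(Add(147, -101), -1)), 2) = Pow(Add(Pow(-9, 3), Pow(Add(147, -101), -1)), 2) = Pow(Add(-729, Pow(46, -1)), 2) = Pow(Add(-729, Rational(1, 46)), 2) = Pow(Rational(-33533, 46), 2) = Rational(1124462089, 2116)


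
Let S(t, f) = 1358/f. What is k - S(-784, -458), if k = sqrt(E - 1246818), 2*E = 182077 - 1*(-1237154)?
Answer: 679/229 + I*sqrt(2148810)/2 ≈ 2.9651 + 732.94*I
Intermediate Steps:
E = 1419231/2 (E = (182077 - 1*(-1237154))/2 = (182077 + 1237154)/2 = (1/2)*1419231 = 1419231/2 ≈ 7.0962e+5)
k = I*sqrt(2148810)/2 (k = sqrt(1419231/2 - 1246818) = sqrt(-1074405/2) = I*sqrt(2148810)/2 ≈ 732.94*I)
k - S(-784, -458) = I*sqrt(2148810)/2 - 1358/(-458) = I*sqrt(2148810)/2 - 1358*(-1)/458 = I*sqrt(2148810)/2 - 1*(-679/229) = I*sqrt(2148810)/2 + 679/229 = 679/229 + I*sqrt(2148810)/2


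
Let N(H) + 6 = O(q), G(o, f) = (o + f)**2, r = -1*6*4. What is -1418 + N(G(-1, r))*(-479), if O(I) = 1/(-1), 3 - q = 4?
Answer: 1935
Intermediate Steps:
q = -1 (q = 3 - 1*4 = 3 - 4 = -1)
r = -24 (r = -6*4 = -24)
O(I) = -1
G(o, f) = (f + o)**2
N(H) = -7 (N(H) = -6 - 1 = -7)
-1418 + N(G(-1, r))*(-479) = -1418 - 7*(-479) = -1418 + 3353 = 1935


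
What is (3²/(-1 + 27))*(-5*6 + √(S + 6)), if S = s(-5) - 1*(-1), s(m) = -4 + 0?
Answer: -135/13 + 9*√3/26 ≈ -9.7851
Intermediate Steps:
s(m) = -4
S = -3 (S = -4 - 1*(-1) = -4 + 1 = -3)
(3²/(-1 + 27))*(-5*6 + √(S + 6)) = (3²/(-1 + 27))*(-5*6 + √(-3 + 6)) = (9/26)*(-30 + √3) = (9*(1/26))*(-30 + √3) = 9*(-30 + √3)/26 = -135/13 + 9*√3/26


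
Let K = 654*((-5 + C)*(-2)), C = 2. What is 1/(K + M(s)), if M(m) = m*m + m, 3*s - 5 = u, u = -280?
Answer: 9/110116 ≈ 8.1732e-5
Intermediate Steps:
s = -275/3 (s = 5/3 + (⅓)*(-280) = 5/3 - 280/3 = -275/3 ≈ -91.667)
M(m) = m + m² (M(m) = m² + m = m + m²)
K = 3924 (K = 654*((-5 + 2)*(-2)) = 654*(-3*(-2)) = 654*6 = 3924)
1/(K + M(s)) = 1/(3924 - 275*(1 - 275/3)/3) = 1/(3924 - 275/3*(-272/3)) = 1/(3924 + 74800/9) = 1/(110116/9) = 9/110116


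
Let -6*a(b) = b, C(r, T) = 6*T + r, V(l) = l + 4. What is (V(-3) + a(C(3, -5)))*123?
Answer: 1353/2 ≈ 676.50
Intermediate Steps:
V(l) = 4 + l
C(r, T) = r + 6*T
a(b) = -b/6
(V(-3) + a(C(3, -5)))*123 = ((4 - 3) - (3 + 6*(-5))/6)*123 = (1 - (3 - 30)/6)*123 = (1 - ⅙*(-27))*123 = (1 + 9/2)*123 = (11/2)*123 = 1353/2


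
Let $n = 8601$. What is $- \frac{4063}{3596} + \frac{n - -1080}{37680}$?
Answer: $- \frac{9856747}{11291440} \approx -0.87294$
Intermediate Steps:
$- \frac{4063}{3596} + \frac{n - -1080}{37680} = - \frac{4063}{3596} + \frac{8601 - -1080}{37680} = \left(-4063\right) \frac{1}{3596} + \left(8601 + 1080\right) \frac{1}{37680} = - \frac{4063}{3596} + 9681 \cdot \frac{1}{37680} = - \frac{4063}{3596} + \frac{3227}{12560} = - \frac{9856747}{11291440}$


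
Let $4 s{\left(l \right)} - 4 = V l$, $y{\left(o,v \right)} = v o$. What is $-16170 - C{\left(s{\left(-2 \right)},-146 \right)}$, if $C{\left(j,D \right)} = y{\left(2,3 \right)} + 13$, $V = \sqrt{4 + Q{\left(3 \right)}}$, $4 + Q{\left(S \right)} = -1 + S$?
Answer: $-16189$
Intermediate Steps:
$Q{\left(S \right)} = -5 + S$ ($Q{\left(S \right)} = -4 + \left(-1 + S\right) = -5 + S$)
$y{\left(o,v \right)} = o v$
$V = \sqrt{2}$ ($V = \sqrt{4 + \left(-5 + 3\right)} = \sqrt{4 - 2} = \sqrt{2} \approx 1.4142$)
$s{\left(l \right)} = 1 + \frac{l \sqrt{2}}{4}$ ($s{\left(l \right)} = 1 + \frac{\sqrt{2} l}{4} = 1 + \frac{l \sqrt{2}}{4}$)
$C{\left(j,D \right)} = 19$ ($C{\left(j,D \right)} = 2 \cdot 3 + 13 = 6 + 13 = 19$)
$-16170 - C{\left(s{\left(-2 \right)},-146 \right)} = -16170 - 19 = -16189$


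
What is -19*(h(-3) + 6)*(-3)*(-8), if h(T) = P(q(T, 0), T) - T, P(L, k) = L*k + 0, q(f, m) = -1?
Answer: -5472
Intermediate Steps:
P(L, k) = L*k
h(T) = -2*T (h(T) = -T - T = -2*T)
-19*(h(-3) + 6)*(-3)*(-8) = -19*(-2*(-3) + 6)*(-3)*(-8) = -19*(6 + 6)*(-3)*(-8) = -228*(-3)*(-8) = -19*(-36)*(-8) = 684*(-8) = -5472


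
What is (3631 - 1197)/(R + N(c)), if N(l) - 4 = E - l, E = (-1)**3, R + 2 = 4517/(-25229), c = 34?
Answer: -30703693/418537 ≈ -73.360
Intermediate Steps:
R = -54975/25229 (R = -2 + 4517/(-25229) = -2 + 4517*(-1/25229) = -2 - 4517/25229 = -54975/25229 ≈ -2.1790)
E = -1
N(l) = 3 - l (N(l) = 4 + (-1 - l) = 3 - l)
(3631 - 1197)/(R + N(c)) = (3631 - 1197)/(-54975/25229 + (3 - 1*34)) = 2434/(-54975/25229 + (3 - 34)) = 2434/(-54975/25229 - 31) = 2434/(-837074/25229) = 2434*(-25229/837074) = -30703693/418537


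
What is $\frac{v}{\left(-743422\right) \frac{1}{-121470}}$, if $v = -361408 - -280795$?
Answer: $- \frac{4896030555}{371711} \approx -13172.0$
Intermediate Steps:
$v = -80613$ ($v = -361408 + 280795 = -80613$)
$\frac{v}{\left(-743422\right) \frac{1}{-121470}} = - \frac{80613}{\left(-743422\right) \frac{1}{-121470}} = - \frac{80613}{\left(-743422\right) \left(- \frac{1}{121470}\right)} = - \frac{80613}{\frac{371711}{60735}} = \left(-80613\right) \frac{60735}{371711} = - \frac{4896030555}{371711}$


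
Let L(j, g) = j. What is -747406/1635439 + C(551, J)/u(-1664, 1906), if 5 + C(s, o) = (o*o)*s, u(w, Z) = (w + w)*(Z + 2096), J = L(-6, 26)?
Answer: -768221215165/1675526880768 ≈ -0.45850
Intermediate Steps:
J = -6
u(w, Z) = 2*w*(2096 + Z) (u(w, Z) = (2*w)*(2096 + Z) = 2*w*(2096 + Z))
C(s, o) = -5 + s*o**2 (C(s, o) = -5 + (o*o)*s = -5 + o**2*s = -5 + s*o**2)
-747406/1635439 + C(551, J)/u(-1664, 1906) = -747406/1635439 + (-5 + 551*(-6)**2)/((2*(-1664)*(2096 + 1906))) = -747406*1/1635439 + (-5 + 551*36)/((2*(-1664)*4002)) = -747406/1635439 + (-5 + 19836)/(-13318656) = -747406/1635439 + 19831*(-1/13318656) = -747406/1635439 - 19831/13318656 = -768221215165/1675526880768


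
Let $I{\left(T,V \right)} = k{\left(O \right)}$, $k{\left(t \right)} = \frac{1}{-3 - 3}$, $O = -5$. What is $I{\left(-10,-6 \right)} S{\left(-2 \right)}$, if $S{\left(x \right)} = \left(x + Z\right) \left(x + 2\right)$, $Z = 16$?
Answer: $0$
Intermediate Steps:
$S{\left(x \right)} = \left(2 + x\right) \left(16 + x\right)$ ($S{\left(x \right)} = \left(x + 16\right) \left(x + 2\right) = \left(16 + x\right) \left(2 + x\right) = \left(2 + x\right) \left(16 + x\right)$)
$k{\left(t \right)} = - \frac{1}{6}$ ($k{\left(t \right)} = \frac{1}{-6} = - \frac{1}{6}$)
$I{\left(T,V \right)} = - \frac{1}{6}$
$I{\left(-10,-6 \right)} S{\left(-2 \right)} = - \frac{32 + \left(-2\right)^{2} + 18 \left(-2\right)}{6} = - \frac{32 + 4 - 36}{6} = \left(- \frac{1}{6}\right) 0 = 0$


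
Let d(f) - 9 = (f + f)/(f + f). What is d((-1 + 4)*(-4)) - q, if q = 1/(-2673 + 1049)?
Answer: 16241/1624 ≈ 10.001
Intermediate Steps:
q = -1/1624 (q = 1/(-1624) = -1/1624 ≈ -0.00061576)
d(f) = 10 (d(f) = 9 + (f + f)/(f + f) = 9 + (2*f)/((2*f)) = 9 + (2*f)*(1/(2*f)) = 9 + 1 = 10)
d((-1 + 4)*(-4)) - q = 10 - 1*(-1/1624) = 10 + 1/1624 = 16241/1624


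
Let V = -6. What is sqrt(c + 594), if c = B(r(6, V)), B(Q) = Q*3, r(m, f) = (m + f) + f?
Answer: 24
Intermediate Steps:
r(m, f) = m + 2*f (r(m, f) = (f + m) + f = m + 2*f)
B(Q) = 3*Q
c = -18 (c = 3*(6 + 2*(-6)) = 3*(6 - 12) = 3*(-6) = -18)
sqrt(c + 594) = sqrt(-18 + 594) = sqrt(576) = 24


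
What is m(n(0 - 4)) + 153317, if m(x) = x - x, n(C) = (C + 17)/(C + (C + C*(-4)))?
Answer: 153317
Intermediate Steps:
n(C) = -(17 + C)/(2*C) (n(C) = (17 + C)/(C + (C - 4*C)) = (17 + C)/(C - 3*C) = (17 + C)/((-2*C)) = (17 + C)*(-1/(2*C)) = -(17 + C)/(2*C))
m(x) = 0
m(n(0 - 4)) + 153317 = 0 + 153317 = 153317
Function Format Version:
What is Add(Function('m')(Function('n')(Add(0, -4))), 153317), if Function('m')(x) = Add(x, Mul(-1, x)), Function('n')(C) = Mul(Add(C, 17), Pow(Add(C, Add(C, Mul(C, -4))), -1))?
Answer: 153317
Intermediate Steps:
Function('n')(C) = Mul(Rational(-1, 2), Pow(C, -1), Add(17, C)) (Function('n')(C) = Mul(Add(17, C), Pow(Add(C, Add(C, Mul(-4, C))), -1)) = Mul(Add(17, C), Pow(Add(C, Mul(-3, C)), -1)) = Mul(Add(17, C), Pow(Mul(-2, C), -1)) = Mul(Add(17, C), Mul(Rational(-1, 2), Pow(C, -1))) = Mul(Rational(-1, 2), Pow(C, -1), Add(17, C)))
Function('m')(x) = 0
Add(Function('m')(Function('n')(Add(0, -4))), 153317) = Add(0, 153317) = 153317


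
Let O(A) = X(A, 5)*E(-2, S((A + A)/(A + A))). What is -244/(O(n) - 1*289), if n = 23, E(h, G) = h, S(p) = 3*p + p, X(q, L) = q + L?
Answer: 244/345 ≈ 0.70725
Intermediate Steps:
X(q, L) = L + q
S(p) = 4*p
O(A) = -10 - 2*A (O(A) = (5 + A)*(-2) = -10 - 2*A)
-244/(O(n) - 1*289) = -244/((-10 - 2*23) - 1*289) = -244/((-10 - 46) - 289) = -244/(-56 - 289) = -244/(-345) = -244*(-1/345) = 244/345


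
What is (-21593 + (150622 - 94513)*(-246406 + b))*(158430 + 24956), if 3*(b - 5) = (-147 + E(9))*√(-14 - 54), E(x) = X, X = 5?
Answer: -2535372939692572 - 974082613672*I*√17 ≈ -2.5354e+15 - 4.0162e+12*I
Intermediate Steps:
E(x) = 5
b = 5 - 284*I*√17/3 (b = 5 + ((-147 + 5)*√(-14 - 54))/3 = 5 + (-284*I*√17)/3 = 5 - 284*I*√17/3 ≈ 5.0 - 390.32*I)
(-21593 + (150622 - 94513)*(-246406 + b))*(158430 + 24956) = (-21593 + (150622 - 94513)*(-246406 + (5 - 284*I*√17/3)))*(158430 + 24956) = (-21593 + 56109*(-246401 - 284*I*√17/3))*183386 = (-21593 + (-13825313709 - 5311652*I*√17))*183386 = (-13825335302 - 5311652*I*√17)*183386 = -2535372939692572 - 974082613672*I*√17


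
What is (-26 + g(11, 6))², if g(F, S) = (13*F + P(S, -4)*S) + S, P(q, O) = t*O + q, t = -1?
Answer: 33489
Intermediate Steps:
P(q, O) = q - O (P(q, O) = -O + q = q - O)
g(F, S) = S + 13*F + S*(4 + S) (g(F, S) = (13*F + (S - 1*(-4))*S) + S = (13*F + (S + 4)*S) + S = (13*F + (4 + S)*S) + S = (13*F + S*(4 + S)) + S = S + 13*F + S*(4 + S))
(-26 + g(11, 6))² = (-26 + (6 + 13*11 + 6*(4 + 6)))² = (-26 + (6 + 143 + 6*10))² = (-26 + (6 + 143 + 60))² = (-26 + 209)² = 183² = 33489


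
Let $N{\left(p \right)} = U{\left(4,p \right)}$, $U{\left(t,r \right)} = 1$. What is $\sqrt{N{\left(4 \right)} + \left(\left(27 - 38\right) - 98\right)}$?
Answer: $6 i \sqrt{3} \approx 10.392 i$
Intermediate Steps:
$N{\left(p \right)} = 1$
$\sqrt{N{\left(4 \right)} + \left(\left(27 - 38\right) - 98\right)} = \sqrt{1 + \left(\left(27 - 38\right) - 98\right)} = \sqrt{1 - 109} = \sqrt{-108} = 6 i \sqrt{3}$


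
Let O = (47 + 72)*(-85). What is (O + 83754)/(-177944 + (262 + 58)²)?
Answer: -73639/75544 ≈ -0.97478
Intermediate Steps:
O = -10115 (O = 119*(-85) = -10115)
(O + 83754)/(-177944 + (262 + 58)²) = (-10115 + 83754)/(-177944 + (262 + 58)²) = 73639/(-177944 + 320²) = 73639/(-177944 + 102400) = 73639/(-75544) = 73639*(-1/75544) = -73639/75544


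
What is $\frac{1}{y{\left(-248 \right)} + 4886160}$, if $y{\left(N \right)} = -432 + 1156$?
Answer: $\frac{1}{4886884} \approx 2.0463 \cdot 10^{-7}$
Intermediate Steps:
$y{\left(N \right)} = 724$
$\frac{1}{y{\left(-248 \right)} + 4886160} = \frac{1}{724 + 4886160} = \frac{1}{4886884}$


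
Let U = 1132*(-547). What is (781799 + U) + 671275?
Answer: 833870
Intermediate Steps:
U = -619204
(781799 + U) + 671275 = (781799 - 619204) + 671275 = 162595 + 671275 = 833870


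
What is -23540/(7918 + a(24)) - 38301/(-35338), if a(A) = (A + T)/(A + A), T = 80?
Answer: -3171037299/1679297098 ≈ -1.8883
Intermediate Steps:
a(A) = (80 + A)/(2*A) (a(A) = (A + 80)/(A + A) = (80 + A)/((2*A)) = (80 + A)*(1/(2*A)) = (80 + A)/(2*A))
-23540/(7918 + a(24)) - 38301/(-35338) = -23540/(7918 + (½)*(80 + 24)/24) - 38301/(-35338) = -23540/(7918 + (½)*(1/24)*104) - 38301*(-1/35338) = -23540/(7918 + 13/6) + 38301/35338 = -23540/47521/6 + 38301/35338 = -23540*6/47521 + 38301/35338 = -141240/47521 + 38301/35338 = -3171037299/1679297098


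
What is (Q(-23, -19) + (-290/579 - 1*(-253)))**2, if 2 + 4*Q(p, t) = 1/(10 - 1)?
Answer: 3066291672889/48274704 ≈ 63518.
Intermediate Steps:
Q(p, t) = -17/36 (Q(p, t) = -1/2 + 1/(4*(10 - 1)) = -1/2 + (1/4)/9 = -1/2 + (1/4)*(1/9) = -1/2 + 1/36 = -17/36)
(Q(-23, -19) + (-290/579 - 1*(-253)))**2 = (-17/36 + (-290/579 - 1*(-253)))**2 = (-17/36 + (-290*1/579 + 253))**2 = (-17/36 + (-290/579 + 253))**2 = (-17/36 + 146197/579)**2 = (1751083/6948)**2 = 3066291672889/48274704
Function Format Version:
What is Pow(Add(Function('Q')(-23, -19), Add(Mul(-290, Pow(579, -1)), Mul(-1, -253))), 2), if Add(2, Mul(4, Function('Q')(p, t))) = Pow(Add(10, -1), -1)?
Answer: Rational(3066291672889, 48274704) ≈ 63518.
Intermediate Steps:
Function('Q')(p, t) = Rational(-17, 36) (Function('Q')(p, t) = Add(Rational(-1, 2), Mul(Rational(1, 4), Pow(Add(10, -1), -1))) = Add(Rational(-1, 2), Mul(Rational(1, 4), Pow(9, -1))) = Add(Rational(-1, 2), Mul(Rational(1, 4), Rational(1, 9))) = Add(Rational(-1, 2), Rational(1, 36)) = Rational(-17, 36))
Pow(Add(Function('Q')(-23, -19), Add(Mul(-290, Pow(579, -1)), Mul(-1, -253))), 2) = Pow(Add(Rational(-17, 36), Add(Mul(-290, Pow(579, -1)), Mul(-1, -253))), 2) = Pow(Add(Rational(-17, 36), Add(Mul(-290, Rational(1, 579)), 253)), 2) = Pow(Add(Rational(-17, 36), Add(Rational(-290, 579), 253)), 2) = Pow(Add(Rational(-17, 36), Rational(146197, 579)), 2) = Pow(Rational(1751083, 6948), 2) = Rational(3066291672889, 48274704)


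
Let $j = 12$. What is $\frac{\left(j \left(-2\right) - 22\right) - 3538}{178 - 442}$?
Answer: $\frac{448}{33} \approx 13.576$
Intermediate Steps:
$\frac{\left(j \left(-2\right) - 22\right) - 3538}{178 - 442} = \frac{\left(12 \left(-2\right) - 22\right) - 3538}{178 - 442} = \frac{\left(-24 - 22\right) - 3538}{-264} = \left(-46 - 3538\right) \left(- \frac{1}{264}\right) = \left(-3584\right) \left(- \frac{1}{264}\right) = \frac{448}{33}$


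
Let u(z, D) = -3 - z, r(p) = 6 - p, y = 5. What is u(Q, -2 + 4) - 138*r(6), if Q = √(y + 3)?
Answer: -3 - 2*√2 ≈ -5.8284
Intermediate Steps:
Q = 2*√2 (Q = √(5 + 3) = √8 = 2*√2 ≈ 2.8284)
u(Q, -2 + 4) - 138*r(6) = (-3 - 2*√2) - 138*(6 - 1*6) = (-3 - 2*√2) - 138*(6 - 6) = (-3 - 2*√2) - 138*0 = (-3 - 2*√2) + 0 = -3 - 2*√2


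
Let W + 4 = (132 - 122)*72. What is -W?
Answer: -716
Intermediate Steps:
W = 716 (W = -4 + (132 - 122)*72 = -4 + 10*72 = -4 + 720 = 716)
-W = -1*716 = -716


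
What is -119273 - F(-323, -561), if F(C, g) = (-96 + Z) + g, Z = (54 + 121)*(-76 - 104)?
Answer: -87116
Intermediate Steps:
Z = -31500 (Z = 175*(-180) = -31500)
F(C, g) = -31596 + g (F(C, g) = (-96 - 31500) + g = -31596 + g)
-119273 - F(-323, -561) = -119273 - (-31596 - 561) = -119273 - 1*(-32157) = -119273 + 32157 = -87116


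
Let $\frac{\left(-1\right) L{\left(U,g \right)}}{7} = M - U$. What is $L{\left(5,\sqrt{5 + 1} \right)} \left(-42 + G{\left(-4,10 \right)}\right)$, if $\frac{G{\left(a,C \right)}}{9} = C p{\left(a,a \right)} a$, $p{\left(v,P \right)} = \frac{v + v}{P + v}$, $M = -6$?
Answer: $-30954$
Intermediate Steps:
$L{\left(U,g \right)} = 42 + 7 U$ ($L{\left(U,g \right)} = - 7 \left(-6 - U\right) = 42 + 7 U$)
$p{\left(v,P \right)} = \frac{2 v}{P + v}$
$G{\left(a,C \right)} = 9 C a$ ($G{\left(a,C \right)} = 9 C \frac{2 a}{a + a} a = 9 C \frac{2 a}{2 a} a = 9 C 2 a \frac{1}{2 a} a = 9 C 1 a = 9 C a$)
$L{\left(5,\sqrt{5 + 1} \right)} \left(-42 + G{\left(-4,10 \right)}\right) = \left(42 + 7 \cdot 5\right) \left(-42 + 9 \cdot 10 \left(-4\right)\right) = \left(42 + 35\right) \left(-42 - 360\right) = 77 \left(-402\right) = -30954$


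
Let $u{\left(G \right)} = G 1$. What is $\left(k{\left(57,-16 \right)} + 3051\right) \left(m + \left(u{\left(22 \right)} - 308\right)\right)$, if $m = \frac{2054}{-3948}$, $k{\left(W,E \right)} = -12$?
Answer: $- \frac{572943683}{658} \approx -8.7074 \cdot 10^{5}$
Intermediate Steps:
$u{\left(G \right)} = G$
$m = - \frac{1027}{1974}$ ($m = 2054 \left(- \frac{1}{3948}\right) = - \frac{1027}{1974} \approx -0.52026$)
$\left(k{\left(57,-16 \right)} + 3051\right) \left(m + \left(u{\left(22 \right)} - 308\right)\right) = \left(-12 + 3051\right) \left(- \frac{1027}{1974} + \left(22 - 308\right)\right) = 3039 \left(- \frac{1027}{1974} + \left(22 - 308\right)\right) = 3039 \left(- \frac{1027}{1974} - 286\right) = 3039 \left(- \frac{565591}{1974}\right) = - \frac{572943683}{658}$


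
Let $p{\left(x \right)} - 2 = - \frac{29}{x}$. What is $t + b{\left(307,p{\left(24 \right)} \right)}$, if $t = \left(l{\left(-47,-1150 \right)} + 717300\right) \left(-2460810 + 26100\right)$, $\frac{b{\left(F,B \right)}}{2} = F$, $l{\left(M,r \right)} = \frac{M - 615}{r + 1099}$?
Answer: $- \frac{29689634459902}{17} \approx -1.7464 \cdot 10^{12}$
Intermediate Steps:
$p{\left(x \right)} = 2 - \frac{29}{x}$
$l{\left(M,r \right)} = \frac{-615 + M}{1099 + r}$
$b{\left(F,B \right)} = 2 F$
$t = - \frac{29689634470340}{17}$ ($t = \left(\frac{-615 - 47}{1099 - 1150} + 717300\right) \left(-2460810 + 26100\right) = \left(\frac{1}{-51} \left(-662\right) + 717300\right) \left(-2434710\right) = \left(\left(- \frac{1}{51}\right) \left(-662\right) + 717300\right) \left(-2434710\right) = \left(\frac{662}{51} + 717300\right) \left(-2434710\right) = \frac{36582962}{51} \left(-2434710\right) = - \frac{29689634470340}{17} \approx -1.7464 \cdot 10^{12}$)
$t + b{\left(307,p{\left(24 \right)} \right)} = - \frac{29689634470340}{17} + 2 \cdot 307 = - \frac{29689634470340}{17} + 614 = - \frac{29689634459902}{17}$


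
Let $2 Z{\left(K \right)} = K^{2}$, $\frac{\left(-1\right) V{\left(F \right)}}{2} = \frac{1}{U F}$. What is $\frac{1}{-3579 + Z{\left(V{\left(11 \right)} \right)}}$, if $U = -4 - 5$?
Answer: $- \frac{9801}{35077777} \approx -0.00027941$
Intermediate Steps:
$U = -9$ ($U = -4 - 5 = -9$)
$V{\left(F \right)} = \frac{2}{9 F}$ ($V{\left(F \right)} = - \frac{2}{\left(-9\right) F} = - 2 \left(- \frac{1}{9 F}\right) = \frac{2}{9 F}$)
$Z{\left(K \right)} = \frac{K^{2}}{2}$
$\frac{1}{-3579 + Z{\left(V{\left(11 \right)} \right)}} = \frac{1}{-3579 + \frac{\left(\frac{2}{9 \cdot 11}\right)^{2}}{2}} = \frac{1}{-3579 + \frac{\left(\frac{2}{9} \cdot \frac{1}{11}\right)^{2}}{2}} = \frac{1}{-3579 + \frac{\left(\frac{2}{99}\right)^{2}}{2}} = \frac{1}{-3579 + \frac{1}{2} \cdot \frac{4}{9801}} = \frac{1}{-3579 + \frac{2}{9801}} = \frac{1}{- \frac{35077777}{9801}} = - \frac{9801}{35077777}$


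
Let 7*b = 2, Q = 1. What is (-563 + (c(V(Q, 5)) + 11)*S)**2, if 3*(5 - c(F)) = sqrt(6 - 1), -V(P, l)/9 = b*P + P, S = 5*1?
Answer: 2099726/9 + 1610*sqrt(5) ≈ 2.3690e+5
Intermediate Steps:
b = 2/7 (b = (1/7)*2 = 2/7 ≈ 0.28571)
S = 5
V(P, l) = -81*P/7 (V(P, l) = -9*(2*P/7 + P) = -81*P/7)
c(F) = 5 - sqrt(5)/3 (c(F) = 5 - sqrt(6 - 1)/3 = 5 - sqrt(5)/3)
(-563 + (c(V(Q, 5)) + 11)*S)**2 = (-563 + ((5 - sqrt(5)/3) + 11)*5)**2 = (-563 + (16 - sqrt(5)/3)*5)**2 = (-563 + (80 - 5*sqrt(5)/3))**2 = (-483 - 5*sqrt(5)/3)**2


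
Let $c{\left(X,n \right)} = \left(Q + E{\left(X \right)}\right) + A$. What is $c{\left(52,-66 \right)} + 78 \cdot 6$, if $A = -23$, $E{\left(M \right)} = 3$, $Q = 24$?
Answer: $472$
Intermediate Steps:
$c{\left(X,n \right)} = 4$ ($c{\left(X,n \right)} = \left(24 + 3\right) - 23 = 27 - 23 = 4$)
$c{\left(52,-66 \right)} + 78 \cdot 6 = 4 + 78 \cdot 6 = 4 + 468 = 472$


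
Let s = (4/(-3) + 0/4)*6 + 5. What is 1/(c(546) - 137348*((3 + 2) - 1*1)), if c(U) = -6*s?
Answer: -1/549374 ≈ -1.8203e-6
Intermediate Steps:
s = -3 (s = (4*(-⅓) + 0*(¼))*6 + 5 = (-4/3 + 0)*6 + 5 = -4/3*6 + 5 = -8 + 5 = -3)
c(U) = 18 (c(U) = -6*(-3) = 18)
1/(c(546) - 137348*((3 + 2) - 1*1)) = 1/(18 - 137348*((3 + 2) - 1*1)) = 1/(18 - 137348*(5 - 1)) = 1/(18 - 137348*4) = 1/(18 - 549392) = 1/(-549374) = -1/549374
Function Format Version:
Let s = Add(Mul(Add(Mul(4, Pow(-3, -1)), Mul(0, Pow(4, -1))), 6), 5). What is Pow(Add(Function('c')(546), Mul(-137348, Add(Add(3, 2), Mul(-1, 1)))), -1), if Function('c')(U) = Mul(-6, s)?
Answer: Rational(-1, 549374) ≈ -1.8203e-6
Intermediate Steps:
s = -3 (s = Add(Mul(Add(Mul(4, Rational(-1, 3)), Mul(0, Rational(1, 4))), 6), 5) = Add(Mul(Add(Rational(-4, 3), 0), 6), 5) = Add(Mul(Rational(-4, 3), 6), 5) = Add(-8, 5) = -3)
Function('c')(U) = 18 (Function('c')(U) = Mul(-6, -3) = 18)
Pow(Add(Function('c')(546), Mul(-137348, Add(Add(3, 2), Mul(-1, 1)))), -1) = Pow(Add(18, Mul(-137348, Add(Add(3, 2), Mul(-1, 1)))), -1) = Pow(Add(18, Mul(-137348, Add(5, -1))), -1) = Pow(Add(18, Mul(-137348, 4)), -1) = Pow(Add(18, -549392), -1) = Pow(-549374, -1) = Rational(-1, 549374)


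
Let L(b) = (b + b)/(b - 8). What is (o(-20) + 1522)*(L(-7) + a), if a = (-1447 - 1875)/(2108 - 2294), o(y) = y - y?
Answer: 4433586/155 ≈ 28604.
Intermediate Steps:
o(y) = 0
L(b) = 2*b/(-8 + b) (L(b) = (2*b)/(-8 + b) = 2*b/(-8 + b))
a = 1661/93 (a = -3322/(-186) = -3322*(-1/186) = 1661/93 ≈ 17.860)
(o(-20) + 1522)*(L(-7) + a) = (0 + 1522)*(2*(-7)/(-8 - 7) + 1661/93) = 1522*(2*(-7)/(-15) + 1661/93) = 1522*(2*(-7)*(-1/15) + 1661/93) = 1522*(14/15 + 1661/93) = 1522*(2913/155) = 4433586/155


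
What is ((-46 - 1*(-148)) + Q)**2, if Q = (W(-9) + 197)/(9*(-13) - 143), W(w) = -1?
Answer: 43309561/4225 ≈ 10251.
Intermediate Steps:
Q = -49/65 (Q = (-1 + 197)/(9*(-13) - 143) = 196/(-117 - 143) = 196/(-260) = 196*(-1/260) = -49/65 ≈ -0.75385)
((-46 - 1*(-148)) + Q)**2 = ((-46 - 1*(-148)) - 49/65)**2 = ((-46 + 148) - 49/65)**2 = (102 - 49/65)**2 = (6581/65)**2 = 43309561/4225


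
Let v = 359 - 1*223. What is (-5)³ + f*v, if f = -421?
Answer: -57381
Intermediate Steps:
v = 136 (v = 359 - 223 = 136)
(-5)³ + f*v = (-5)³ - 421*136 = -125 - 57256 = -57381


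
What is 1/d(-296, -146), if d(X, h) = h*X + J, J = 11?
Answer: 1/43227 ≈ 2.3134e-5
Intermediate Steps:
d(X, h) = 11 + X*h (d(X, h) = h*X + 11 = X*h + 11 = 11 + X*h)
1/d(-296, -146) = 1/(11 - 296*(-146)) = 1/(11 + 43216) = 1/43227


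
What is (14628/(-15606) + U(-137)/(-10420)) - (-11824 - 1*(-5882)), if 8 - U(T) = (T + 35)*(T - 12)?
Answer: 16105668487/2710242 ≈ 5942.5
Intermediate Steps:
U(T) = 8 - (-12 + T)*(35 + T) (U(T) = 8 - (T + 35)*(T - 12) = 8 - (35 + T)*(-12 + T) = 8 - (-12 + T)*(35 + T))
(14628/(-15606) + U(-137)/(-10420)) - (-11824 - 1*(-5882)) = (14628/(-15606) + (428 - 1*(-137)² - 23*(-137))/(-10420)) - (-11824 - 1*(-5882)) = (14628*(-1/15606) + (428 - 1*18769 + 3151)*(-1/10420)) - (-11824 + 5882) = (-2438/2601 + (428 - 18769 + 3151)*(-1/10420)) - 1*(-5942) = (-2438/2601 - 15190*(-1/10420)) + 5942 = (-2438/2601 + 1519/1042) + 5942 = 1410523/2710242 + 5942 = 16105668487/2710242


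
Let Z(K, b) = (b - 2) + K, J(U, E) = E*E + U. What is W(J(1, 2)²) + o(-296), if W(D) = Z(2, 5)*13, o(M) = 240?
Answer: 305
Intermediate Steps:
J(U, E) = U + E² (J(U, E) = E² + U = U + E²)
Z(K, b) = -2 + K + b (Z(K, b) = (-2 + b) + K = -2 + K + b)
W(D) = 65 (W(D) = (-2 + 2 + 5)*13 = 5*13 = 65)
W(J(1, 2)²) + o(-296) = 65 + 240 = 305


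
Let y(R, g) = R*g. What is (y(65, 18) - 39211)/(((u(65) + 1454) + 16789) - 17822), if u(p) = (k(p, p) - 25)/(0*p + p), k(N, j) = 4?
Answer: -2472665/27344 ≈ -90.428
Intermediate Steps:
u(p) = -21/p (u(p) = (4 - 25)/(0*p + p) = -21/(0 + p) = -21/p)
(y(65, 18) - 39211)/(((u(65) + 1454) + 16789) - 17822) = (65*18 - 39211)/(((-21/65 + 1454) + 16789) - 17822) = (1170 - 39211)/(((-21*1/65 + 1454) + 16789) - 17822) = -38041/(((-21/65 + 1454) + 16789) - 17822) = -38041/((94489/65 + 16789) - 17822) = -38041/(1185774/65 - 17822) = -38041/27344/65 = -38041*65/27344 = -2472665/27344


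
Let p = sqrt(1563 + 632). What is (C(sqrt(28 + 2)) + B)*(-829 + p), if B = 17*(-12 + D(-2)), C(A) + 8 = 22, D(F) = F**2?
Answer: 101138 - 122*sqrt(2195) ≈ 95422.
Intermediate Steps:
C(A) = 14 (C(A) = -8 + 22 = 14)
B = -136 (B = 17*(-12 + (-2)**2) = 17*(-12 + 4) = 17*(-8) = -136)
p = sqrt(2195) ≈ 46.851
(C(sqrt(28 + 2)) + B)*(-829 + p) = (14 - 136)*(-829 + sqrt(2195)) = -122*(-829 + sqrt(2195)) = 101138 - 122*sqrt(2195)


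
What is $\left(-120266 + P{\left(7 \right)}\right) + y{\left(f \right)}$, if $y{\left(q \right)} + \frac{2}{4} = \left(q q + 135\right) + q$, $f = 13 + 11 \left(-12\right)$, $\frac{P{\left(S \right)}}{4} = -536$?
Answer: $- \frac{216467}{2} \approx -1.0823 \cdot 10^{5}$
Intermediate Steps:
$P{\left(S \right)} = -2144$ ($P{\left(S \right)} = 4 \left(-536\right) = -2144$)
$f = -119$ ($f = 13 - 132 = -119$)
$y{\left(q \right)} = \frac{269}{2} + q + q^{2}$ ($y{\left(q \right)} = - \frac{1}{2} + \left(\left(q q + 135\right) + q\right) = - \frac{1}{2} + \left(\left(q^{2} + 135\right) + q\right) = - \frac{1}{2} + \left(\left(135 + q^{2}\right) + q\right) = - \frac{1}{2} + \left(135 + q + q^{2}\right) = \frac{269}{2} + q + q^{2}$)
$\left(-120266 + P{\left(7 \right)}\right) + y{\left(f \right)} = \left(-120266 - 2144\right) + \left(\frac{269}{2} - 119 + \left(-119\right)^{2}\right) = -122410 + \left(\frac{269}{2} - 119 + 14161\right) = -122410 + \frac{28353}{2} = - \frac{216467}{2}$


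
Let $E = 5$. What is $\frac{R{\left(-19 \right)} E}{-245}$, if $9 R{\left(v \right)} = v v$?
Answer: $- \frac{361}{441} \approx -0.81859$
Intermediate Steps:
$R{\left(v \right)} = \frac{v^{2}}{9}$ ($R{\left(v \right)} = \frac{v v}{9} = \frac{v^{2}}{9}$)
$\frac{R{\left(-19 \right)} E}{-245} = \frac{\frac{\left(-19\right)^{2}}{9} \cdot 5}{-245} = \frac{1}{9} \cdot 361 \cdot 5 \left(- \frac{1}{245}\right) = \frac{361}{9} \cdot 5 \left(- \frac{1}{245}\right) = \frac{1805}{9} \left(- \frac{1}{245}\right) = - \frac{361}{441}$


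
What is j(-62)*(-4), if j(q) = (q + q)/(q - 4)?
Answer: -248/33 ≈ -7.5152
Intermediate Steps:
j(q) = 2*q/(-4 + q) (j(q) = (2*q)/(-4 + q) = 2*q/(-4 + q))
j(-62)*(-4) = (2*(-62)/(-4 - 62))*(-4) = (2*(-62)/(-66))*(-4) = (2*(-62)*(-1/66))*(-4) = (62/33)*(-4) = -248/33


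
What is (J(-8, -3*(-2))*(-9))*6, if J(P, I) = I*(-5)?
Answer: 1620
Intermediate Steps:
J(P, I) = -5*I
(J(-8, -3*(-2))*(-9))*6 = (-(-15)*(-2)*(-9))*6 = (-5*6*(-9))*6 = -30*(-9)*6 = 270*6 = 1620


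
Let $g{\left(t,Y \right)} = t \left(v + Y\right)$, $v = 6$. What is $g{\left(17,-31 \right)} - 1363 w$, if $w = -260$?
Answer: $353955$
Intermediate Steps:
$g{\left(t,Y \right)} = t \left(6 + Y\right)$
$g{\left(17,-31 \right)} - 1363 w = 17 \left(6 - 31\right) - -354380 = 17 \left(-25\right) + 354380 = -425 + 354380 = 353955$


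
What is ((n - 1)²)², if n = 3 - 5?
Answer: 81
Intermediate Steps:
n = -2
((n - 1)²)² = ((-2 - 1)²)² = ((-3)²)² = 9² = 81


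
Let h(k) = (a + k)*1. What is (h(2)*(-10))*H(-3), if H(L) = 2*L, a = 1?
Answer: 180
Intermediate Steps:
h(k) = 1 + k (h(k) = (1 + k)*1 = 1 + k)
(h(2)*(-10))*H(-3) = ((1 + 2)*(-10))*(2*(-3)) = (3*(-10))*(-6) = -30*(-6) = 180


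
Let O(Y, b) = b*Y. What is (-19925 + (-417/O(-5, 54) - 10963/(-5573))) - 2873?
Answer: -11433031543/501570 ≈ -22795.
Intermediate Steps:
O(Y, b) = Y*b
(-19925 + (-417/O(-5, 54) - 10963/(-5573))) - 2873 = (-19925 + (-417/((-5*54)) - 10963/(-5573))) - 2873 = (-19925 + (-417/(-270) - 10963*(-1/5573))) - 2873 = (-19925 + (-417*(-1/270) + 10963/5573)) - 2873 = (-19925 + (139/90 + 10963/5573)) - 2873 = (-19925 + 1761317/501570) - 2873 = -9992020933/501570 - 2873 = -11433031543/501570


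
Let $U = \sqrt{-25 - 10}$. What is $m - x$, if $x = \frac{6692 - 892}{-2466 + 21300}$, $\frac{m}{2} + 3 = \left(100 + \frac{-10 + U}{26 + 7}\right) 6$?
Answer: $\frac{123274298}{103587} + \frac{4 i \sqrt{35}}{11} \approx 1190.1 + 2.1513 i$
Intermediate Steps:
$U = i \sqrt{35}$ ($U = \sqrt{-35} = i \sqrt{35} \approx 5.9161 i$)
$m = \frac{13094}{11} + \frac{4 i \sqrt{35}}{11}$ ($m = -6 + 2 \left(100 + \frac{-10 + i \sqrt{35}}{26 + 7}\right) 6 = -6 + 2 \left(100 + \frac{-10 + i \sqrt{35}}{33}\right) 6 = -6 + 2 \left(100 + \left(-10 + i \sqrt{35}\right) \frac{1}{33}\right) 6 = -6 + 2 \left(100 - \left(\frac{10}{33} - \frac{i \sqrt{35}}{33}\right)\right) 6 = -6 + 2 \left(\frac{3290}{33} + \frac{i \sqrt{35}}{33}\right) 6 = -6 + 2 \left(\frac{6580}{11} + \frac{2 i \sqrt{35}}{11}\right) = -6 + \left(\frac{13160}{11} + \frac{4 i \sqrt{35}}{11}\right) = \frac{13094}{11} + \frac{4 i \sqrt{35}}{11} \approx 1190.4 + 2.1513 i$)
$x = \frac{2900}{9417}$ ($x = \frac{5800}{18834} = 5800 \cdot \frac{1}{18834} = \frac{2900}{9417} \approx 0.30795$)
$m - x = \left(\frac{13094}{11} + \frac{4 i \sqrt{35}}{11}\right) - \frac{2900}{9417} = \frac{123274298}{103587} + \frac{4 i \sqrt{35}}{11}$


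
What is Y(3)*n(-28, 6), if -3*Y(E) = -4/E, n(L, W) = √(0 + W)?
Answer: 4*√6/9 ≈ 1.0887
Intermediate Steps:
n(L, W) = √W
Y(E) = 4/(3*E) (Y(E) = -(-4)/(3*E) = 4/(3*E))
Y(3)*n(-28, 6) = ((4/3)/3)*√6 = ((4/3)*(⅓))*√6 = 4*√6/9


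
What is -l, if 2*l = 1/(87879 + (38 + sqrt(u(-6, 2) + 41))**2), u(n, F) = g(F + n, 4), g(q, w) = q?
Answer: -5585/998124486 + 19*sqrt(37)/3992497944 ≈ -5.5665e-6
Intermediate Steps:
u(n, F) = F + n
l = 1/(2*(87879 + (38 + sqrt(37))**2)) (l = 1/(2*(87879 + (38 + sqrt((2 - 6) + 41))**2)) = 1/(2*(87879 + (38 + sqrt(-4 + 41))**2)) = 1/(2*(87879 + (38 + sqrt(37))**2)) ≈ 5.5665e-6)
-l = -(5585/998124486 - 19*sqrt(37)/3992497944) = -5585/998124486 + 19*sqrt(37)/3992497944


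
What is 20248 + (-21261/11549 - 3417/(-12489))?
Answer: 973417849544/48078487 ≈ 20246.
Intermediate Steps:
20248 + (-21261/11549 - 3417/(-12489)) = 20248 + (-21261*1/11549 - 3417*(-1/12489)) = 20248 + (-21261/11549 + 1139/4163) = 20248 - 75355232/48078487 = 973417849544/48078487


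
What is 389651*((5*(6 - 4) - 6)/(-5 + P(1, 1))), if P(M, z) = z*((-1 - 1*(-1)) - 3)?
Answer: -389651/2 ≈ -1.9483e+5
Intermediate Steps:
P(M, z) = -3*z (P(M, z) = z*((-1 + 1) - 3) = z*(0 - 3) = z*(-3) = -3*z)
389651*((5*(6 - 4) - 6)/(-5 + P(1, 1))) = 389651*((5*(6 - 4) - 6)/(-5 - 3*1)) = 389651*((5*2 - 6)/(-5 - 3)) = 389651*((10 - 6)/(-8)) = 389651*(4*(-⅛)) = 389651*(-½) = -389651/2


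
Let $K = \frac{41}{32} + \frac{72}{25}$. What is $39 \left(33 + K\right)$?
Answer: $\frac{1159431}{800} \approx 1449.3$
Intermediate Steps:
$K = \frac{3329}{800}$ ($K = 41 \cdot \frac{1}{32} + 72 \cdot \frac{1}{25} = \frac{41}{32} + \frac{72}{25} = \frac{3329}{800} \approx 4.1612$)
$39 \left(33 + K\right) = 39 \left(33 + \frac{3329}{800}\right) = 39 \cdot \frac{29729}{800} = \frac{1159431}{800}$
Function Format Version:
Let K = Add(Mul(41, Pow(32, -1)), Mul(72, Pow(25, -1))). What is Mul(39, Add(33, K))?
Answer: Rational(1159431, 800) ≈ 1449.3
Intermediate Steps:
K = Rational(3329, 800) (K = Add(Mul(41, Rational(1, 32)), Mul(72, Rational(1, 25))) = Add(Rational(41, 32), Rational(72, 25)) = Rational(3329, 800) ≈ 4.1612)
Mul(39, Add(33, K)) = Mul(39, Add(33, Rational(3329, 800))) = Mul(39, Rational(29729, 800)) = Rational(1159431, 800)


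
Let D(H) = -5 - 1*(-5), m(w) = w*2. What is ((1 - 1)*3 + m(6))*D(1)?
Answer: 0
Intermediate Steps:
m(w) = 2*w
D(H) = 0 (D(H) = -5 + 5 = 0)
((1 - 1)*3 + m(6))*D(1) = ((1 - 1)*3 + 2*6)*0 = (0*3 + 12)*0 = (0 + 12)*0 = 12*0 = 0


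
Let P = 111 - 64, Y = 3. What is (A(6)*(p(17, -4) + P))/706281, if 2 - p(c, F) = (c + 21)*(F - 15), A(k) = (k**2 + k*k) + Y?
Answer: 19275/235427 ≈ 0.081872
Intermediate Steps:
P = 47
A(k) = 3 + 2*k**2 (A(k) = (k**2 + k*k) + 3 = (k**2 + k**2) + 3 = 2*k**2 + 3 = 3 + 2*k**2)
p(c, F) = 2 - (-15 + F)*(21 + c) (p(c, F) = 2 - (c + 21)*(F - 15) = 2 - (21 + c)*(-15 + F) = 2 - (-15 + F)*(21 + c))
(A(6)*(p(17, -4) + P))/706281 = ((3 + 2*6**2)*((317 - 21*(-4) + 15*17 - 1*(-4)*17) + 47))/706281 = ((3 + 2*36)*((317 + 84 + 255 + 68) + 47))*(1/706281) = ((3 + 72)*(724 + 47))*(1/706281) = (75*771)*(1/706281) = 57825*(1/706281) = 19275/235427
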